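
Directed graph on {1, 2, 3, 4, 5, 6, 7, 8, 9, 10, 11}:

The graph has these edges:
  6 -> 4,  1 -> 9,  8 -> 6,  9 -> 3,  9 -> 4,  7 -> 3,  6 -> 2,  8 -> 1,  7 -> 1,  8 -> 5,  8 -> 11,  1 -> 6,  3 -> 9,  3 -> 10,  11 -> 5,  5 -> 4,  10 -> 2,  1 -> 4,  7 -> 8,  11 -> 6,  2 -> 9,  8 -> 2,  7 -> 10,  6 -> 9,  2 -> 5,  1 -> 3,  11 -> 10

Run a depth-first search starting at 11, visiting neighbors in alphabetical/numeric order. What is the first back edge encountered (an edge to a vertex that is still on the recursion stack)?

DFS from 11 (visiting neighbors in alphabetical/numeric order); mark gray on enter, black on exit:
11 gray
  5 gray
    4 gray
    4 black
  5 black
  6 gray
    2 gray
      2→5: 5 black — skip
      9 gray
        3 gray
          3→9: 9 is gray → back edge
First back edge: 3 → 9.

3→9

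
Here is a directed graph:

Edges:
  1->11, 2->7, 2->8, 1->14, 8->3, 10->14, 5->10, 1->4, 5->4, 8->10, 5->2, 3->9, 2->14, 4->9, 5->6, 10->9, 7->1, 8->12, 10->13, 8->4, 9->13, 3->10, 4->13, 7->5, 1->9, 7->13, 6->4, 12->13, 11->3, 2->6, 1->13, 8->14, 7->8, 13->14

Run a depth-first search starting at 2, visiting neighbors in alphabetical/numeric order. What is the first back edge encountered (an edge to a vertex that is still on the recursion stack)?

5→2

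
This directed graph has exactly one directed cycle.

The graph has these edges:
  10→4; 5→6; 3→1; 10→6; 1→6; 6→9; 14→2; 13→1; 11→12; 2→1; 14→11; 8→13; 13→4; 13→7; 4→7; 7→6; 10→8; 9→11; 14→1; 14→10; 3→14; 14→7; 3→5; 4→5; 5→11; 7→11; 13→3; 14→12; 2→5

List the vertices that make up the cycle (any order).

DFS with gray/black marking from 3:
3 gray
  5 gray
    6 gray
      9 gray
        11 gray
          12 gray
          12 black
        11 black
      9 black
    6 black
    5→11: 11 black — skip
  5 black
  14 gray
    10 gray
      10→6: 6 black — skip
      4 gray
        7 gray
          7→11: 11 black — skip
          7→6: 6 black — skip
        7 black
        4→5: 5 black — skip
      4 black
      8 gray
        13 gray
          13→4: 4 black — skip
          13→3: 3 is gray → back edge
Back edge closes the cycle 3 → 14 → 10 → 8 → 13 → 3; its vertices are {3, 8, 10, 13, 14}.

3, 8, 10, 13, 14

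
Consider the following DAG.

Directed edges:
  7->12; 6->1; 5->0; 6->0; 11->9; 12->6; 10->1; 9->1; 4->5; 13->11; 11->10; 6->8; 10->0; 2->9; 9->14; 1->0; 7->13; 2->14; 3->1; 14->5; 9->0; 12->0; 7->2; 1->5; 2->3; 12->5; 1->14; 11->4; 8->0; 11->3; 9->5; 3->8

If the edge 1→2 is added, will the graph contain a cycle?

Yes

Adding 1→2 creates a cycle iff 2 can already reach 1.
Path from 2: 2 → 3 → 1.
So 2 → … → 1 → 2 is a cycle.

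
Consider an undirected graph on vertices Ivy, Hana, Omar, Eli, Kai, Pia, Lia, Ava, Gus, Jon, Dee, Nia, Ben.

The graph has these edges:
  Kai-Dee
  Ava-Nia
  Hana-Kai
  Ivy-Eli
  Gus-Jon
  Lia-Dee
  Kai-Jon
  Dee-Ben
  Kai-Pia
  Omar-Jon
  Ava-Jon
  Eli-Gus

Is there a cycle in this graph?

DFS, tracking each vertex's parent; an edge to a visited non-parent vertex closes a cycle.
Start from Omar:
visit Omar (parent –)
  visit Jon (parent Omar)
    visit Kai (parent Jon)
      Kai–Jon: parent, skip
      visit Dee (parent Kai)
        visit Lia (parent Dee)
          Lia–Dee: parent, skip
        Dee–Kai: parent, skip
        visit Ben (parent Dee)
          Ben–Dee: parent, skip
      visit Pia (parent Kai)
        Pia–Kai: parent, skip
      visit Hana (parent Kai)
        Hana–Kai: parent, skip
    visit Gus (parent Jon)
      Gus–Jon: parent, skip
      visit Eli (parent Gus)
        visit Ivy (parent Eli)
          Ivy–Eli: parent, skip
        Eli–Gus: parent, skip
    Jon–Omar: parent, skip
    visit Ava (parent Jon)
      visit Nia (parent Ava)
        Nia–Ava: parent, skip
      Ava–Jon: parent, skip
No non-parent visited neighbor found — the graph is a forest.

No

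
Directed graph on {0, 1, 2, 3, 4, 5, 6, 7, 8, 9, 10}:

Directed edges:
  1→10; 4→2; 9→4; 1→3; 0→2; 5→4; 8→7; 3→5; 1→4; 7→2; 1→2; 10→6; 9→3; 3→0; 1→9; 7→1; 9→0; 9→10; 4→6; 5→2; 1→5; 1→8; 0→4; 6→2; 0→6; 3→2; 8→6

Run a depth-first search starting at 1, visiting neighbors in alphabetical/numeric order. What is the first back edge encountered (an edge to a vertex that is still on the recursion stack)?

DFS from 1 (visiting neighbors in alphabetical/numeric order); mark gray on enter, black on exit:
1 gray
  2 gray
  2 black
  3 gray
    0 gray
      0→2: 2 black — skip
      4 gray
        4→2: 2 black — skip
        6 gray
          6→2: 2 black — skip
        6 black
      4 black
      0→6: 6 black — skip
    0 black
    3→2: 2 black — skip
    5 gray
      5→2: 2 black — skip
      5→4: 4 black — skip
    5 black
  3 black
  1→4: 4 black — skip
  1→5: 5 black — skip
  8 gray
    8→6: 6 black — skip
    7 gray
      7→1: 1 is gray → back edge
First back edge: 7 → 1.

7->1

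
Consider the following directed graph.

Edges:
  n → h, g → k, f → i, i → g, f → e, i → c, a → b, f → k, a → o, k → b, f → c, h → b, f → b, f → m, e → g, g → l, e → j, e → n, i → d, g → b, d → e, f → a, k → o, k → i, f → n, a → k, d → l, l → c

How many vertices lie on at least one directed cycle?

A vertex is on a directed cycle iff it belongs to a strongly connected component of size ≥ 2 (or has a self-loop).
The vertices on cycles are {d, e, g, i, k} — 5 in total.

5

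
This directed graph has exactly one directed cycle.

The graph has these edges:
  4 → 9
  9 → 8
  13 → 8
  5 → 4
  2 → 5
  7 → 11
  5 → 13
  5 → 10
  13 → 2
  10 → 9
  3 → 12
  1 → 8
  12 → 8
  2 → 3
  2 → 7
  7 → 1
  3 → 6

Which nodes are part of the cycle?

2, 5, 13

DFS with gray/black marking from 2:
2 gray
  7 gray
    1 gray
      8 gray
      8 black
    1 black
    11 gray
    11 black
  7 black
  5 gray
    4 gray
      9 gray
        9→8: 8 black — skip
      9 black
    4 black
    13 gray
      13→8: 8 black — skip
      13→2: 2 is gray → back edge
Back edge closes the cycle 2 → 5 → 13 → 2; its vertices are {2, 5, 13}.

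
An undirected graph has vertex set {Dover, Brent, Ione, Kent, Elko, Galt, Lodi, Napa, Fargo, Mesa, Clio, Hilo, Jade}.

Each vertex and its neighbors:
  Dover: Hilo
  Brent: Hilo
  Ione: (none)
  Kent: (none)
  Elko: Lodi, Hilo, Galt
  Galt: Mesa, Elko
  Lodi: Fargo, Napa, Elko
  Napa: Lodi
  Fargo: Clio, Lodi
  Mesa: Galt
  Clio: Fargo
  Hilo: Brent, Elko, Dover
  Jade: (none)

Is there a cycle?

DFS, tracking each vertex's parent; an edge to a visited non-parent vertex closes a cycle.
Start from Hilo:
visit Hilo (parent –)
  visit Brent (parent Hilo)
    Brent–Hilo: parent, skip
  visit Elko (parent Hilo)
    visit Lodi (parent Elko)
      visit Fargo (parent Lodi)
        visit Clio (parent Fargo)
          Clio–Fargo: parent, skip
        Fargo–Lodi: parent, skip
      visit Napa (parent Lodi)
        Napa–Lodi: parent, skip
      Lodi–Elko: parent, skip
    Elko–Hilo: parent, skip
    visit Galt (parent Elko)
      visit Mesa (parent Galt)
        Mesa–Galt: parent, skip
      Galt–Elko: parent, skip
  visit Dover (parent Hilo)
    Dover–Hilo: parent, skip
visit Ione (parent –)
visit Kent (parent –)
visit Jade (parent –)
No non-parent visited neighbor found — the graph is a forest.

No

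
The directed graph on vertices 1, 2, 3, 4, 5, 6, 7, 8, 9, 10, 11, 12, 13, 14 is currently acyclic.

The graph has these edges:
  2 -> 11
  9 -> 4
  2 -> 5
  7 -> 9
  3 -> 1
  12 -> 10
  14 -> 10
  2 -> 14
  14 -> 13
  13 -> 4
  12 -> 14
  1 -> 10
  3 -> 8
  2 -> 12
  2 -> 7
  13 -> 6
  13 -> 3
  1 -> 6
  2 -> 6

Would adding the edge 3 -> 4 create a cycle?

No

Adding 3→4 creates a cycle iff 4 can already reach 3.
Explore from 4: no path reaches 3. The graph stays acyclic.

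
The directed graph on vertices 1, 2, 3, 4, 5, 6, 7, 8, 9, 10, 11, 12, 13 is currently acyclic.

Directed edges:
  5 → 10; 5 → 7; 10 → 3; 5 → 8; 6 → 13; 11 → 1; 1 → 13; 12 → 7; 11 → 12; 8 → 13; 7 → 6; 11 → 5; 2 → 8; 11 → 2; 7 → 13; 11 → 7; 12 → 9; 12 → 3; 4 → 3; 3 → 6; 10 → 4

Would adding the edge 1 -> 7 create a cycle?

No

Adding 1→7 creates a cycle iff 7 can already reach 1.
Explore from 7: no path reaches 1. The graph stays acyclic.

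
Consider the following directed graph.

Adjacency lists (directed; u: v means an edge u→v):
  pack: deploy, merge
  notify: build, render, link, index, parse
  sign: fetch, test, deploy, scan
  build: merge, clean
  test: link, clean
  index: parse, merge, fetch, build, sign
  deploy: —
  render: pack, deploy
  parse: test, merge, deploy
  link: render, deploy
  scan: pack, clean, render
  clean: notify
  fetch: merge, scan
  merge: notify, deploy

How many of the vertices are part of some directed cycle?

13

A vertex is on a directed cycle iff it belongs to a strongly connected component of size ≥ 2 (or has a self-loop).
The vertices on cycles are {link, pack, scan, sign, test, build, clean, fetch, index, merge, parse, notify, render} — 13 in total.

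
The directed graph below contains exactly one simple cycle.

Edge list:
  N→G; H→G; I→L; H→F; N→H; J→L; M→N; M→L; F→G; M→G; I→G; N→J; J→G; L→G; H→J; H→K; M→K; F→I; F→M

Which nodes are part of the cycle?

DFS with gray/black marking from N:
N gray
  J gray
    G gray
    G black
    L gray
      L→G: G black — skip
    L black
  J black
  H gray
    K gray
    K black
    H→G: G black — skip
    F gray
      F→G: G black — skip
      M gray
        M→N: N is gray → back edge
Back edge closes the cycle N → H → F → M → N; its vertices are {F, H, M, N}.

F, H, M, N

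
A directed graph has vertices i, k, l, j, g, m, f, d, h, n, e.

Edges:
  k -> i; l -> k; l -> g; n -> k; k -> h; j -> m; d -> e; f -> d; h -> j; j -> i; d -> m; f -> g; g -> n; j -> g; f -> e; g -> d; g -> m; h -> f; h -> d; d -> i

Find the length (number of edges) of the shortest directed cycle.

For each vertex v, BFS finds the shortest path from v back to v.
The shortest such closed walk is k → h → f → g → n → k, length 5.

5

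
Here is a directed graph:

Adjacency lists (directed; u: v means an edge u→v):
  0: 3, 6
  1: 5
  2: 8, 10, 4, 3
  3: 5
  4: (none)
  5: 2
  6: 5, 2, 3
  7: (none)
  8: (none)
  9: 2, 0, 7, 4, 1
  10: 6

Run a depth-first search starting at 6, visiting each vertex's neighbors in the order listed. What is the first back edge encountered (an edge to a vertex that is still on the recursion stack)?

10->6

DFS from 6 (visiting each vertex's neighbors in the order listed); mark gray on enter, black on exit:
6 gray
  5 gray
    2 gray
      8 gray
      8 black
      10 gray
        10→6: 6 is gray → back edge
First back edge: 10 → 6.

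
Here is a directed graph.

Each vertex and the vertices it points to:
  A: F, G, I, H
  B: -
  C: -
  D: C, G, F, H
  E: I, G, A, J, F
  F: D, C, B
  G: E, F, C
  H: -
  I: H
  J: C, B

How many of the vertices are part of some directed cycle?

5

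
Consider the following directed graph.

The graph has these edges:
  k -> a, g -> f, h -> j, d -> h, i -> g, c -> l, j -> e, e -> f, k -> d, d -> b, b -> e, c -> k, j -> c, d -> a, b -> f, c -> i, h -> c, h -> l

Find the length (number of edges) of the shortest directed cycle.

4

For each vertex v, BFS finds the shortest path from v back to v.
The shortest such closed walk is c → k → d → h → c, length 4.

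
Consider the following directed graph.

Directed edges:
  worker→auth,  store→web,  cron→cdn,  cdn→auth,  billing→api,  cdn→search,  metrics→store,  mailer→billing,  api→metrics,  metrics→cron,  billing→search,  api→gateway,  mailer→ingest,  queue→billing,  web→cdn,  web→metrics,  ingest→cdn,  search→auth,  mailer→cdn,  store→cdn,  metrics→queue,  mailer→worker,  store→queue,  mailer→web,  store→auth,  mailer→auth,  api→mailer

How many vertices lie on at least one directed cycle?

7

A vertex is on a directed cycle iff it belongs to a strongly connected component of size ≥ 2 (or has a self-loop).
The vertices on cycles are {api, web, queue, store, mailer, billing, metrics} — 7 in total.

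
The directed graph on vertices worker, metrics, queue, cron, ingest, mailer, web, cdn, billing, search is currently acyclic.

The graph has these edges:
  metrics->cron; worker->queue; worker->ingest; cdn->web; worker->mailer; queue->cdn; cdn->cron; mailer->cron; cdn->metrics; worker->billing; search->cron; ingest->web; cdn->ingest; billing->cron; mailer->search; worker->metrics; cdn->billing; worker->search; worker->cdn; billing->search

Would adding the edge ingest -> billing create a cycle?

No

Adding ingest→billing creates a cycle iff billing can already reach ingest.
Explore from billing: no path reaches ingest. The graph stays acyclic.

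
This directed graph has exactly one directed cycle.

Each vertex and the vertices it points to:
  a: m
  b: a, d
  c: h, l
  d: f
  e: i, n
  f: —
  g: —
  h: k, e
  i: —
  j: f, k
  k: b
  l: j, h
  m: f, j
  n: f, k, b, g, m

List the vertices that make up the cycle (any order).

DFS with gray/black marking from k:
k gray
  b gray
    a gray
      m gray
        f gray
        f black
        j gray
          j→f: f black — skip
          j→k: k is gray → back edge
Back edge closes the cycle k → b → a → m → j → k; its vertices are {a, b, j, k, m}.

a, b, j, k, m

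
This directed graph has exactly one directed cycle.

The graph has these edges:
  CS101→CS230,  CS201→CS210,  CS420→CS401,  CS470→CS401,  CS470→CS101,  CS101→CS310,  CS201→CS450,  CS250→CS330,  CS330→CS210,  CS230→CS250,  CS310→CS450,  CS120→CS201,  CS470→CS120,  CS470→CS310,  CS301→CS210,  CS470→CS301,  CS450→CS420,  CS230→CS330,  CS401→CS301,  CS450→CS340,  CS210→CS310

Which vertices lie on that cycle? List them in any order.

DFS with gray/black marking from CS450:
CS450 gray
  CS340 gray
  CS340 black
  CS420 gray
    CS401 gray
      CS301 gray
        CS210 gray
          CS310 gray
            CS310→CS450: CS450 is gray → back edge
Back edge closes the cycle CS450 → CS420 → CS401 → CS301 → CS210 → CS310 → CS450; its vertices are {CS210, CS301, CS310, CS401, CS420, CS450}.

CS210, CS301, CS310, CS401, CS420, CS450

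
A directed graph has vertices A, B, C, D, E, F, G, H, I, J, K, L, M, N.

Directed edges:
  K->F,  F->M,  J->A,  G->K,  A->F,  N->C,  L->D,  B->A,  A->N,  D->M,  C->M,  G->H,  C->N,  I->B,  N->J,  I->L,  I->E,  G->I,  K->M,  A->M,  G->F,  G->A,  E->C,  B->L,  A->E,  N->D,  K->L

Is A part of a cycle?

A is on a cycle iff A can reach itself via ≥1 edge.
A → N → J → A — yes.

Yes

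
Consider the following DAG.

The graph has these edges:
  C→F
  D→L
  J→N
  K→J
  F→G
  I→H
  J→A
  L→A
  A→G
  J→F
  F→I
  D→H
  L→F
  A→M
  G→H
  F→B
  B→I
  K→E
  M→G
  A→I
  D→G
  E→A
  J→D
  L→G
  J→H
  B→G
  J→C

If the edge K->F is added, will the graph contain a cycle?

Adding K→F creates a cycle iff F can already reach K.
Explore from F: no path reaches K. The graph stays acyclic.

No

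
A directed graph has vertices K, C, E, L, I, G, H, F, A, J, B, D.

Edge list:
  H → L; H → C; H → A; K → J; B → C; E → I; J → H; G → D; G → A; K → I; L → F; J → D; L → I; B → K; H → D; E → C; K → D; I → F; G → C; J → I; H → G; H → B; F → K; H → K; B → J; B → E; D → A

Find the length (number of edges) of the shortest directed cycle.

3

For each vertex v, BFS finds the shortest path from v back to v.
The shortest such closed walk is H → K → J → H, length 3.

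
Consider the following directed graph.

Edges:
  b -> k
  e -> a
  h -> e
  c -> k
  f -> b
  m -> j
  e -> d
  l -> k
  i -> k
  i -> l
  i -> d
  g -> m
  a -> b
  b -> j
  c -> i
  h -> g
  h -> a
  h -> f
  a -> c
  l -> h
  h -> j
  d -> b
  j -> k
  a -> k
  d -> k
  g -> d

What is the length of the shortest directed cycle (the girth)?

5

For each vertex v, BFS finds the shortest path from v back to v.
The shortest such closed walk is l → h → a → c → i → l, length 5.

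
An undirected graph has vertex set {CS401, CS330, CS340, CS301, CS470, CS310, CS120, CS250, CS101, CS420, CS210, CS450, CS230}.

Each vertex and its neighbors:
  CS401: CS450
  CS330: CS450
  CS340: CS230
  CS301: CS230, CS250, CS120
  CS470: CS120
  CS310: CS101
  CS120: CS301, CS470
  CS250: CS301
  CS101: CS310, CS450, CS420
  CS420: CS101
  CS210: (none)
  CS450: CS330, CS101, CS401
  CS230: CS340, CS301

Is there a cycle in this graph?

DFS, tracking each vertex's parent; an edge to a visited non-parent vertex closes a cycle.
Start from CS120:
visit CS120 (parent –)
  visit CS301 (parent CS120)
    visit CS230 (parent CS301)
      visit CS340 (parent CS230)
        CS340–CS230: parent, skip
      CS230–CS301: parent, skip
    visit CS250 (parent CS301)
      CS250–CS301: parent, skip
    CS301–CS120: parent, skip
  visit CS470 (parent CS120)
    CS470–CS120: parent, skip
visit CS401 (parent –)
  visit CS450 (parent CS401)
    visit CS330 (parent CS450)
      CS330–CS450: parent, skip
    visit CS101 (parent CS450)
      visit CS310 (parent CS101)
        CS310–CS101: parent, skip
      CS101–CS450: parent, skip
      visit CS420 (parent CS101)
        CS420–CS101: parent, skip
    CS450–CS401: parent, skip
visit CS210 (parent –)
No non-parent visited neighbor found — the graph is a forest.

No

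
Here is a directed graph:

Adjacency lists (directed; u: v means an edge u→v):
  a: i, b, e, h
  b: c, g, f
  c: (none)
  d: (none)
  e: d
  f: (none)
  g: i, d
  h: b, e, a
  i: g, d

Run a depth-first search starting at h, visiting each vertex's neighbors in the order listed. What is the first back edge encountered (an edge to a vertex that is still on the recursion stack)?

i->g

DFS from h (visiting each vertex's neighbors in the order listed); mark gray on enter, black on exit:
h gray
  b gray
    c gray
    c black
    g gray
      i gray
        i→g: g is gray → back edge
First back edge: i → g.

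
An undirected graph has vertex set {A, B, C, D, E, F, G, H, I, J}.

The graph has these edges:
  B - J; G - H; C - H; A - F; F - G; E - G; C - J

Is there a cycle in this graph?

No

DFS, tracking each vertex's parent; an edge to a visited non-parent vertex closes a cycle.
Start from E:
visit E (parent –)
  visit G (parent E)
    visit H (parent G)
      visit C (parent H)
        visit J (parent C)
          visit B (parent J)
            B–J: parent, skip
          J–C: parent, skip
        C–H: parent, skip
      H–G: parent, skip
    visit F (parent G)
      F–G: parent, skip
      visit A (parent F)
        A–F: parent, skip
    G–E: parent, skip
visit D (parent –)
visit I (parent –)
No non-parent visited neighbor found — the graph is a forest.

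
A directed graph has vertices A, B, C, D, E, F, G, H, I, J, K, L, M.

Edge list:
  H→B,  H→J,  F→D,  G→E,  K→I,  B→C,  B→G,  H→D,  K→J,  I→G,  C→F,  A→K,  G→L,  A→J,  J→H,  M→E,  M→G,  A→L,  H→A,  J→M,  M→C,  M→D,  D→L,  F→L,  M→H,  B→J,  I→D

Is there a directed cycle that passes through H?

H is on a cycle iff H can reach itself via ≥1 edge.
H → J → H — yes.

Yes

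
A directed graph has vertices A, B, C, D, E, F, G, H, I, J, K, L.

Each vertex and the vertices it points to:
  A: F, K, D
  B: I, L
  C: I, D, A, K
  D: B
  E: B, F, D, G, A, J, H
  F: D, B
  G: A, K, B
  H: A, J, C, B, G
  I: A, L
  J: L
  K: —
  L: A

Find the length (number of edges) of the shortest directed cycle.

4

For each vertex v, BFS finds the shortest path from v back to v.
The shortest such closed walk is A → D → B → L → A, length 4.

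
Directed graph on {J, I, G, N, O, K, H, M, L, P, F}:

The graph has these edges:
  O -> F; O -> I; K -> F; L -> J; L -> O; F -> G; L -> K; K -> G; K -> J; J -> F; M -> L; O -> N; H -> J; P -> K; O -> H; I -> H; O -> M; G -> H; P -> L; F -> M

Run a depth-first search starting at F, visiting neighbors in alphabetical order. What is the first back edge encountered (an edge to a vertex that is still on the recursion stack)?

DFS from F (visiting neighbors in alphabetical order); mark gray on enter, black on exit:
F gray
  G gray
    H gray
      J gray
        J→F: F is gray → back edge
First back edge: J → F.

J→F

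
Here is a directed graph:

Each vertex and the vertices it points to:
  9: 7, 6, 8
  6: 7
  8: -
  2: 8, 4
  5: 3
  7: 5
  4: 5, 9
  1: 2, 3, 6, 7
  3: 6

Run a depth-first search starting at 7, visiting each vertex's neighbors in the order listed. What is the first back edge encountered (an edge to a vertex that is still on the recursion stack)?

6→7

DFS from 7 (visiting each vertex's neighbors in the order listed); mark gray on enter, black on exit:
7 gray
  5 gray
    3 gray
      6 gray
        6→7: 7 is gray → back edge
First back edge: 6 → 7.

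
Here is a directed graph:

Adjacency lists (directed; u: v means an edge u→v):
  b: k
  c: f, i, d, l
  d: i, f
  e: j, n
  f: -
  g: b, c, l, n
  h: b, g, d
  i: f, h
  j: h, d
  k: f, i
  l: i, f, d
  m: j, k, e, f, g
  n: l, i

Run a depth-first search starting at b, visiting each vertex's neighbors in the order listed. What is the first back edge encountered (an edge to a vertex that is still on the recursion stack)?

h->b

DFS from b (visiting each vertex's neighbors in the order listed); mark gray on enter, black on exit:
b gray
  k gray
    f gray
    f black
    i gray
      i→f: f black — skip
      h gray
        h→b: b is gray → back edge
First back edge: h → b.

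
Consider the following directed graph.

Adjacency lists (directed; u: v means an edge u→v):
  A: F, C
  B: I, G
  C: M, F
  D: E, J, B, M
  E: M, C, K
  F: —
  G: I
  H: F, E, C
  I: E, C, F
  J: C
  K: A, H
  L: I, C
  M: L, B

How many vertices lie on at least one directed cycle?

A vertex is on a directed cycle iff it belongs to a strongly connected component of size ≥ 2 (or has a self-loop).
The vertices on cycles are {A, B, C, E, G, H, I, K, L, M} — 10 in total.

10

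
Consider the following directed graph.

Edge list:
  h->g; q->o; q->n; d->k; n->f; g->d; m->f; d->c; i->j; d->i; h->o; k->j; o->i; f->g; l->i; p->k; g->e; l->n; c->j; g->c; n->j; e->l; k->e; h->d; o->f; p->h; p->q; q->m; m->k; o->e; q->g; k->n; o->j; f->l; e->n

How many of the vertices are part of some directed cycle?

A vertex is on a directed cycle iff it belongs to a strongly connected component of size ≥ 2 (or has a self-loop).
The vertices on cycles are {d, e, f, g, k, l, n} — 7 in total.

7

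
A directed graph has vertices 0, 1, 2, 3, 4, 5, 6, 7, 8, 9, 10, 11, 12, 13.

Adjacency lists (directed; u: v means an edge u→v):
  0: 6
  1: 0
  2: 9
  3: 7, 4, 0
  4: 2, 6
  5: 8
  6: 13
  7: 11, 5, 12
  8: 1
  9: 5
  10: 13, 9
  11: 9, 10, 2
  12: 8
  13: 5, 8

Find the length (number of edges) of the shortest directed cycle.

For each vertex v, BFS finds the shortest path from v back to v.
The shortest such closed walk is 8 → 1 → 0 → 6 → 13 → 8, length 5.

5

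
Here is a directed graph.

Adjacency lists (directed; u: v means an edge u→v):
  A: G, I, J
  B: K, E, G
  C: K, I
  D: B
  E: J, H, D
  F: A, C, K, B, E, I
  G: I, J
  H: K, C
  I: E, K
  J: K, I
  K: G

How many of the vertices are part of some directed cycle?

9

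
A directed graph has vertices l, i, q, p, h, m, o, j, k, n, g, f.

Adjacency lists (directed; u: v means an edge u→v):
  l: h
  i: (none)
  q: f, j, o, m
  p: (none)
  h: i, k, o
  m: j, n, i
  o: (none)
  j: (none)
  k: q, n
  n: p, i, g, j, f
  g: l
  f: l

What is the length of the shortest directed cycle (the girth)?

5

For each vertex v, BFS finds the shortest path from v back to v.
The shortest such closed walk is h → k → q → f → l → h, length 5.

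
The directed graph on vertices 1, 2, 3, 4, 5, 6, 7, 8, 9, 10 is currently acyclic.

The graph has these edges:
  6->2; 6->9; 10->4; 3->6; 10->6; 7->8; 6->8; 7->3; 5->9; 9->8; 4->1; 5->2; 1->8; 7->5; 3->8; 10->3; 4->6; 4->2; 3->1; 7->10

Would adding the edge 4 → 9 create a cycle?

Adding 4→9 creates a cycle iff 9 can already reach 4.
Explore from 9: no path reaches 4. The graph stays acyclic.

No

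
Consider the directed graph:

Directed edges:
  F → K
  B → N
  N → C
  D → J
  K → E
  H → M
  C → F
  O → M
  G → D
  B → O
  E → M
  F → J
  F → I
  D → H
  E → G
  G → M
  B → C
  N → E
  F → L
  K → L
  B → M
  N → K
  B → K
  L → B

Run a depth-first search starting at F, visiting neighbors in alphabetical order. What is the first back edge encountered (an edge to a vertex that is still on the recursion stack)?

DFS from F (visiting neighbors in alphabetical order); mark gray on enter, black on exit:
F gray
  I gray
  I black
  J gray
  J black
  K gray
    E gray
      G gray
        D gray
          H gray
            M gray
            M black
          H black
          D→J: J black — skip
        D black
        G→M: M black — skip
      G black
      E→M: M black — skip
    E black
    L gray
      B gray
        C gray
          C→F: F is gray → back edge
First back edge: C → F.

C->F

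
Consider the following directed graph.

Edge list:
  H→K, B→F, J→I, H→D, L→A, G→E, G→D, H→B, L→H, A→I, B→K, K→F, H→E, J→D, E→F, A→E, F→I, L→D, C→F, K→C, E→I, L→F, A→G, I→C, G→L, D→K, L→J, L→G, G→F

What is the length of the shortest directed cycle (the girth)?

For each vertex v, BFS finds the shortest path from v back to v.
The shortest such closed walk is L → G → L, length 2.

2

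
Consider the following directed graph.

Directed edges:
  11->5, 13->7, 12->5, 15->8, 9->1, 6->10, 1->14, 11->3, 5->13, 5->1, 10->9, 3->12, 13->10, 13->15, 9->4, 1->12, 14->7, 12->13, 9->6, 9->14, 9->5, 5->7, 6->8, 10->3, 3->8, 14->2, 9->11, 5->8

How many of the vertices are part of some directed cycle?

A vertex is on a directed cycle iff it belongs to a strongly connected component of size ≥ 2 (or has a self-loop).
The vertices on cycles are {1, 3, 5, 6, 9, 10, 11, 12, 13} — 9 in total.

9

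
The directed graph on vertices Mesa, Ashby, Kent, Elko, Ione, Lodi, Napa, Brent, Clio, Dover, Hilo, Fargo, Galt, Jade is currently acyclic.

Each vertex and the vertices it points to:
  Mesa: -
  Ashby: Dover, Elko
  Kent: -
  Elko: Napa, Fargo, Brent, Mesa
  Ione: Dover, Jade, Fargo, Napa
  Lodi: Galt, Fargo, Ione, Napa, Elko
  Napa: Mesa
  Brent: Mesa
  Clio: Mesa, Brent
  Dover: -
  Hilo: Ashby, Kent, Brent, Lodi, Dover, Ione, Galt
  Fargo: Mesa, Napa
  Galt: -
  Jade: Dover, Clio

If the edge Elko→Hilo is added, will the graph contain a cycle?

Yes

Adding Elko→Hilo creates a cycle iff Hilo can already reach Elko.
Path from Hilo: Hilo → Lodi → Elko.
So Hilo → … → Elko → Hilo is a cycle.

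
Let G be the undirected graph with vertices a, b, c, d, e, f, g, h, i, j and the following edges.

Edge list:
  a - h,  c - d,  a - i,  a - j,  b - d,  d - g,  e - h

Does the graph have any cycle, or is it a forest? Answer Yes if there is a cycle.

DFS, tracking each vertex's parent; an edge to a visited non-parent vertex closes a cycle.
Start from e:
visit e (parent –)
  visit h (parent e)
    visit a (parent h)
      a–h: parent, skip
      visit j (parent a)
        j–a: parent, skip
      visit i (parent a)
        i–a: parent, skip
    h–e: parent, skip
visit b (parent –)
  visit d (parent b)
    d–b: parent, skip
    visit c (parent d)
      c–d: parent, skip
    visit g (parent d)
      g–d: parent, skip
visit f (parent –)
No non-parent visited neighbor found — the graph is a forest.

No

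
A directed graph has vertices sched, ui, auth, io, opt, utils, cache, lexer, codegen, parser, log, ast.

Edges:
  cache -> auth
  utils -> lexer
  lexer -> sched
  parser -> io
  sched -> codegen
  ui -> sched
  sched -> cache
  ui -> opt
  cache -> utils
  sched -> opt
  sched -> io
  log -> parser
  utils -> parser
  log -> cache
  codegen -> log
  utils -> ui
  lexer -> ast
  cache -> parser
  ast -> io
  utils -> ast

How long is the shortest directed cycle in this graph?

For each vertex v, BFS finds the shortest path from v back to v.
The shortest such closed walk is utils → lexer → sched → cache → utils, length 4.

4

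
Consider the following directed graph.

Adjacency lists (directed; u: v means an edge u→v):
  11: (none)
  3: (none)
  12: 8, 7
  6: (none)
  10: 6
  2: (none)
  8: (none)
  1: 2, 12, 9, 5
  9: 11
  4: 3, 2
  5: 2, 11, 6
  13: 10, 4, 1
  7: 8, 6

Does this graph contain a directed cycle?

No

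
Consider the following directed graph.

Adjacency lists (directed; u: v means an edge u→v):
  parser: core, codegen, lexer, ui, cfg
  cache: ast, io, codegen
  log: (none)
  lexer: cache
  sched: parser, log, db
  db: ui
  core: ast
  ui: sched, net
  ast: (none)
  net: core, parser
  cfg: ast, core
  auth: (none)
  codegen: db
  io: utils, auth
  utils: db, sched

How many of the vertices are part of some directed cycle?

10

A vertex is on a directed cycle iff it belongs to a strongly connected component of size ≥ 2 (or has a self-loop).
The vertices on cycles are {db, io, ui, net, cache, lexer, sched, utils, parser, codegen} — 10 in total.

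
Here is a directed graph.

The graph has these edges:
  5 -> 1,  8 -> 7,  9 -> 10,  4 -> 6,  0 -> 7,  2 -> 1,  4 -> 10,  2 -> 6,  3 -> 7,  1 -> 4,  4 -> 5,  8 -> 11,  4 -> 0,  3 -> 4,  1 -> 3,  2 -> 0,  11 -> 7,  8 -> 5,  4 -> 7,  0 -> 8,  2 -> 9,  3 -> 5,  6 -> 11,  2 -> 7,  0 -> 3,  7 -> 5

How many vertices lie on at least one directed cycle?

9

A vertex is on a directed cycle iff it belongs to a strongly connected component of size ≥ 2 (or has a self-loop).
The vertices on cycles are {0, 1, 3, 4, 5, 6, 7, 8, 11} — 9 in total.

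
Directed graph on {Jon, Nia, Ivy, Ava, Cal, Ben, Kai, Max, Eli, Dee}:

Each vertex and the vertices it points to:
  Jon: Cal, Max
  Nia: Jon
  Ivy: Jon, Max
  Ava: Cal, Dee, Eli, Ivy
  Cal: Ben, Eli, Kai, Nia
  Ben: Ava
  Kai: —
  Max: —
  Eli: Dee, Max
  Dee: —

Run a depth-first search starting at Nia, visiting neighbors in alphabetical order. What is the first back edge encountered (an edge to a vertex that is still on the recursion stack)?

Ava→Cal

DFS from Nia (visiting neighbors in alphabetical order); mark gray on enter, black on exit:
Nia gray
  Jon gray
    Cal gray
      Ben gray
        Ava gray
          Ava→Cal: Cal is gray → back edge
First back edge: Ava → Cal.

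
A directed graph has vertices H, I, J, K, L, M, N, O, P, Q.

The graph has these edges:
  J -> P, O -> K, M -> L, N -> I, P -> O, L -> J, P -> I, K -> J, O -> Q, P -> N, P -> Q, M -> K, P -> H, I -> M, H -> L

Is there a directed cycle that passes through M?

M is on a cycle iff M can reach itself via ≥1 edge.
M → L → J → P → I → M — yes.

Yes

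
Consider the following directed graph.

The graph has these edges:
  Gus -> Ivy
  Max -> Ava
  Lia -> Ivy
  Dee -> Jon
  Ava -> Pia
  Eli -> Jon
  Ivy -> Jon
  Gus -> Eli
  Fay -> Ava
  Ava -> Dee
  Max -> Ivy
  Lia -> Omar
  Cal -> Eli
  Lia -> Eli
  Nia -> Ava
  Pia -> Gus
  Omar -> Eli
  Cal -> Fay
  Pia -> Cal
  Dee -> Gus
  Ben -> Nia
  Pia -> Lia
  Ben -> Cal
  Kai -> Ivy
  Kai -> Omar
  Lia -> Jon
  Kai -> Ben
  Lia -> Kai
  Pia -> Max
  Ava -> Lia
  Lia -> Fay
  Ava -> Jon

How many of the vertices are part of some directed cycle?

A vertex is on a directed cycle iff it belongs to a strongly connected component of size ≥ 2 (or has a self-loop).
The vertices on cycles are {Ava, Ben, Cal, Fay, Kai, Lia, Max, Nia, Pia} — 9 in total.

9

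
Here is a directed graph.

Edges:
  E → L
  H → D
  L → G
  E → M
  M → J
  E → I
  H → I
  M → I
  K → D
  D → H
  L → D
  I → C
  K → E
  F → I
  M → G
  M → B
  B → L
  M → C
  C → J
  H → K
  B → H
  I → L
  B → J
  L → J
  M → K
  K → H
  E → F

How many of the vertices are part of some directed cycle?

A vertex is on a directed cycle iff it belongs to a strongly connected component of size ≥ 2 (or has a self-loop).
The vertices on cycles are {B, D, E, F, H, I, K, L, M} — 9 in total.

9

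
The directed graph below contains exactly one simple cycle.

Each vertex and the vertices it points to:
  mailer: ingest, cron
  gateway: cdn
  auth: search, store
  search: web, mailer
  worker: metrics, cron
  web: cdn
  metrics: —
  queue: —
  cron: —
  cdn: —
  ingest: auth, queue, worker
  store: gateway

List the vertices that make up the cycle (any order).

auth, ingest, mailer, search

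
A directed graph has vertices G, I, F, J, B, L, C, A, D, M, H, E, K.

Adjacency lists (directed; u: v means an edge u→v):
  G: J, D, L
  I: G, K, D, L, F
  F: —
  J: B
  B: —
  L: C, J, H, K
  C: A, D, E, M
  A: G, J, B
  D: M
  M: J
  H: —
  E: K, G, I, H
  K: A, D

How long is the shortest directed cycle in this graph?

4

For each vertex v, BFS finds the shortest path from v back to v.
The shortest such closed walk is L → C → A → G → L, length 4.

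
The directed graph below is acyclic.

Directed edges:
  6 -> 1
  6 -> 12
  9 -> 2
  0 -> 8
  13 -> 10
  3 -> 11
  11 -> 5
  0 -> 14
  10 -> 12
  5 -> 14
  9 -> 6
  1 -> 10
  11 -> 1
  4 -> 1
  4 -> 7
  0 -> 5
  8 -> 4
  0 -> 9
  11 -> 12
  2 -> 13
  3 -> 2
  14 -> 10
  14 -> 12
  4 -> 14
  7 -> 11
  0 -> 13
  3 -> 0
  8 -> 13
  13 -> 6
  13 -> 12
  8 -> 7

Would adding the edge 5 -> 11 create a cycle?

Adding 5→11 creates a cycle iff 11 can already reach 5.
Path from 11: 11 → 5.
So 11 → … → 5 → 11 is a cycle.

Yes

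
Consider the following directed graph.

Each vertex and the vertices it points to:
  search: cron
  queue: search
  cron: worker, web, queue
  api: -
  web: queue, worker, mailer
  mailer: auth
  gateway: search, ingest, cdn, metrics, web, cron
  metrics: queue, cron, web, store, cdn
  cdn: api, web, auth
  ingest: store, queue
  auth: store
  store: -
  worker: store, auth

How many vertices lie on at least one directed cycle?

A vertex is on a directed cycle iff it belongs to a strongly connected component of size ≥ 2 (or has a self-loop).
The vertices on cycles are {web, cron, queue, search} — 4 in total.

4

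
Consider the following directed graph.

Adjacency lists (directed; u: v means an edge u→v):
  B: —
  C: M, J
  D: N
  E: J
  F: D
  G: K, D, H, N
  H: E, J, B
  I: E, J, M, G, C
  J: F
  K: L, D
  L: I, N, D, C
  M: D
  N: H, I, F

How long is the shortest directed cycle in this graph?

For each vertex v, BFS finds the shortest path from v back to v.
The shortest such closed walk is I → G → N → I, length 3.

3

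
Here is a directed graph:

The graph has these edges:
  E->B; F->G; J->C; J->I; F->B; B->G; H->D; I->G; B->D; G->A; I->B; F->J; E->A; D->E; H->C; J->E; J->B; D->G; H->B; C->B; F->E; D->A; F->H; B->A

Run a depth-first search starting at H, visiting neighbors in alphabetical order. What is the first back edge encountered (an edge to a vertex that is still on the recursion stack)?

E->B

DFS from H (visiting neighbors in alphabetical order); mark gray on enter, black on exit:
H gray
  B gray
    A gray
    A black
    D gray
      D→A: A black — skip
      E gray
        E→A: A black — skip
        E→B: B is gray → back edge
First back edge: E → B.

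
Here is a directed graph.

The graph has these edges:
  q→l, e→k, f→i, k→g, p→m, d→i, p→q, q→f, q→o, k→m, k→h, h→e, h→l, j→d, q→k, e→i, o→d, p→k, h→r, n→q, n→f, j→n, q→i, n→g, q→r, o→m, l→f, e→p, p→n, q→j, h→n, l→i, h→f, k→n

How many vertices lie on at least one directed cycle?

7

A vertex is on a directed cycle iff it belongs to a strongly connected component of size ≥ 2 (or has a self-loop).
The vertices on cycles are {e, h, j, k, n, p, q} — 7 in total.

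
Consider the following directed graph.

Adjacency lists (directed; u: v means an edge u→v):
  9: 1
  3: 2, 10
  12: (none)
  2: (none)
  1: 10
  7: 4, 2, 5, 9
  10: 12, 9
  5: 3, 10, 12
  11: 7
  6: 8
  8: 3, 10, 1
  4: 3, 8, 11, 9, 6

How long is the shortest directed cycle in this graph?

For each vertex v, BFS finds the shortest path from v back to v.
The shortest such closed walk is 7 → 4 → 11 → 7, length 3.

3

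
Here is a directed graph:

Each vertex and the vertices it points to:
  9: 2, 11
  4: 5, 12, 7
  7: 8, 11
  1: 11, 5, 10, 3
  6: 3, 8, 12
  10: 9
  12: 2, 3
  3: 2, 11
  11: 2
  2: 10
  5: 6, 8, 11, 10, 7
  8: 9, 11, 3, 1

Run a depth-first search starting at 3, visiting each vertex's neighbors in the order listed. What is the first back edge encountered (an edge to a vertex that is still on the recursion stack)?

9->2

DFS from 3 (visiting each vertex's neighbors in the order listed); mark gray on enter, black on exit:
3 gray
  2 gray
    10 gray
      9 gray
        9→2: 2 is gray → back edge
First back edge: 9 → 2.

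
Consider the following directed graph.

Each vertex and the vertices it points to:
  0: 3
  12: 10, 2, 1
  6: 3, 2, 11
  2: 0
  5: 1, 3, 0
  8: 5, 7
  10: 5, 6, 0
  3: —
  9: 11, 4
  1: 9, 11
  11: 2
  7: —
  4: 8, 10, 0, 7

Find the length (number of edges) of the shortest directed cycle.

5

For each vertex v, BFS finds the shortest path from v back to v.
The shortest such closed walk is 1 → 9 → 4 → 8 → 5 → 1, length 5.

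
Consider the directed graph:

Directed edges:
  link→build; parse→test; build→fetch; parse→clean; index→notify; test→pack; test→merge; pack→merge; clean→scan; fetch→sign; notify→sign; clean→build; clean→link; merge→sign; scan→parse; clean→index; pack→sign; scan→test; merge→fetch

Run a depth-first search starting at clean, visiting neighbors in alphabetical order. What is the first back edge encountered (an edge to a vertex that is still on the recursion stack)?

DFS from clean (visiting neighbors in alphabetical order); mark gray on enter, black on exit:
clean gray
  build gray
    fetch gray
      sign gray
      sign black
    fetch black
  build black
  index gray
    notify gray
      notify→sign: sign black — skip
    notify black
  index black
  link gray
    link→build: build black — skip
  link black
  scan gray
    parse gray
      parse→clean: clean is gray → back edge
First back edge: parse → clean.

parse->clean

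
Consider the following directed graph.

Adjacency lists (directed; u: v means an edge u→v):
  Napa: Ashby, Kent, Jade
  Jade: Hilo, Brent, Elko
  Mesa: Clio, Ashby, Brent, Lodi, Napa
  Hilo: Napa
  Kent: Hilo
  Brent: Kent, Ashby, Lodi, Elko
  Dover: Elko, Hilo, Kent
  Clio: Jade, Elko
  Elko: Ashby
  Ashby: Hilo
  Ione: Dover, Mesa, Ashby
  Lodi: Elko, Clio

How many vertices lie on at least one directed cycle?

9

A vertex is on a directed cycle iff it belongs to a strongly connected component of size ≥ 2 (or has a self-loop).
The vertices on cycles are {Clio, Elko, Hilo, Jade, Kent, Lodi, Napa, Ashby, Brent} — 9 in total.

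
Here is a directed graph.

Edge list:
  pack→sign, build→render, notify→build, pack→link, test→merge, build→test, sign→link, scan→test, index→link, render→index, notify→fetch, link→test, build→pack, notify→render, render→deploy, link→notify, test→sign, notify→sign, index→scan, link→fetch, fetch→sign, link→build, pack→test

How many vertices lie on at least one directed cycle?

10

A vertex is on a directed cycle iff it belongs to a strongly connected component of size ≥ 2 (or has a self-loop).
The vertices on cycles are {link, pack, scan, sign, test, build, fetch, index, notify, render} — 10 in total.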